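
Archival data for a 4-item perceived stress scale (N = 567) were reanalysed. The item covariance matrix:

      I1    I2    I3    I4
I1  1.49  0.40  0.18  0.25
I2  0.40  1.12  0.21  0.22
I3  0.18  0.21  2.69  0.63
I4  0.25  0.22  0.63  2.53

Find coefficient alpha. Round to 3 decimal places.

Σσᵢ² = 1.49 + 1.12 + 2.69 + 2.53 = 7.83
Sum of the distinct covariances = 1.89
Var(T) = 7.83 + 2 × 1.89 = 11.61
α = (k/(k−1))·(1 − Σσᵢ²/Var(T)) = (4/3)·(1 − 7.83/11.61) = 0.434

α = 0.434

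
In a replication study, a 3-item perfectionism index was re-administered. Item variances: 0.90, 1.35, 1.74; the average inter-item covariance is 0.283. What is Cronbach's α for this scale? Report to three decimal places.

Cronbach's α = 0.448

Σσ²ᵢ = 0.90 + 1.35 + 1.74 = 3.99
Sum of the 3 distinct covariances = 3 × 0.283 = 0.849
σ²_T = Σσ²ᵢ + 2·Σcov = 3.99 + 2 × 0.849 = 5.688
α = (3/2)·(1 − 3.99/5.688) = 0.448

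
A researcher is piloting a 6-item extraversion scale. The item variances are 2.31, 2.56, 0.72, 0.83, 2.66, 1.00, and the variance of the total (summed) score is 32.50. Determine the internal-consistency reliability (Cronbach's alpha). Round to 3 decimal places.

Σσ²ᵢ = 2.31 + 2.56 + 0.72 + 0.83 + 2.66 + 1.00 = 10.08
α = (k/(k−1))·(1 − Σσ²ᵢ/Var(T)) = (6/5)·(1 − 10.08/32.50) = 0.828

Cronbach's alpha = 0.828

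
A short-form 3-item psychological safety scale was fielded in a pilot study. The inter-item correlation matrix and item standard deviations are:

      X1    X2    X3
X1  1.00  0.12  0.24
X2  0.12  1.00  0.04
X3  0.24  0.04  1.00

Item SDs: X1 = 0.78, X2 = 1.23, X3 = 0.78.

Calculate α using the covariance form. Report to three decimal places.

Σσ²ᵢ = 0.78² + 1.23² + 0.78² = 2.7297
Covariances σ_ij = r_ij · s_i · s_j:
  σ(X1,X2) = 0.12 × 0.78 × 1.23 = 0.1151
  σ(X1,X3) = 0.24 × 0.78 × 0.78 = 0.1460
  σ(X2,X3) = 0.04 × 1.23 × 0.78 = 0.0384
σ²_T = Σσ²ᵢ + 2·Σσ_ij = 2.7297 + 2 × 0.2995 = 3.3287
α = (3/2)·(1 − 2.7297/3.3287) = 0.270

α = 0.270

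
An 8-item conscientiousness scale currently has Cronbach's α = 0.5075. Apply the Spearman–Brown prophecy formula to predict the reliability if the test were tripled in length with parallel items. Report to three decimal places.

Length factor m = 3
α' = m·α / (1 + (m−1)·α)
   = 3 × 0.5075 / (1 + (3 − 1) × 0.5075)
   = 1.5225 / 2.0150 = 0.756

predicted reliability = 0.756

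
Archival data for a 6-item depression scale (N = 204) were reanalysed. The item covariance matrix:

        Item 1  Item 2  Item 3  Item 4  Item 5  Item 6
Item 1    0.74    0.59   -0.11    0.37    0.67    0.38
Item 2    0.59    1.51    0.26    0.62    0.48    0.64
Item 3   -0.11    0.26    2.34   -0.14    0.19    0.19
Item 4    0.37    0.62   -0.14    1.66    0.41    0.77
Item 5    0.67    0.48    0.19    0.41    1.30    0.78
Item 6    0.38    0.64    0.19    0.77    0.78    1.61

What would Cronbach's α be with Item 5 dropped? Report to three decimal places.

α = 0.595

Remaining items: Item 1, Item 2, Item 3, Item 4, Item 6 (k = 5).
sum of item variances = 0.74 + 1.51 + 2.34 + 1.66 + 1.61 = 7.86
σ²_total = 7.86 + 2 × 3.57 = 15.00
α (item deleted) = (5/4)·(1 − 7.86/15.00) = 0.595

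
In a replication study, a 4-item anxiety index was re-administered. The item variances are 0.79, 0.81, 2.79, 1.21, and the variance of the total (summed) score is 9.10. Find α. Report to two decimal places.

α = 0.51

Σσ²ᵢ = 0.79 + 0.81 + 2.79 + 1.21 = 5.60
α = (k/(k−1))·(1 − Σσ²ᵢ/σ²_T) = (4/3)·(1 − 5.60/9.10) = 0.51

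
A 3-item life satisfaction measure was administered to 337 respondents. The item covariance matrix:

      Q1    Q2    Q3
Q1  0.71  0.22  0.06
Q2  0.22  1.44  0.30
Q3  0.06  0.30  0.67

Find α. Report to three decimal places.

α = 0.437

Σσ²ᵢ = 0.71 + 1.44 + 0.67 = 2.82
Sum of the distinct covariances = 0.58
σ²_total = 2.82 + 2 × 0.58 = 3.98
α = (k/(k−1))·(1 − Σσ²ᵢ/σ²_total) = (3/2)·(1 − 2.82/3.98) = 0.437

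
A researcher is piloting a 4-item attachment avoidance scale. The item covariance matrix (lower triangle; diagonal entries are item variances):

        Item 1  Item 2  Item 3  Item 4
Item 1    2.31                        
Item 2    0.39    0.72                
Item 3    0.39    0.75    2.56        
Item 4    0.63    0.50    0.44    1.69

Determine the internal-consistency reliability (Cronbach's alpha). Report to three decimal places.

Cronbach's alpha = 0.613

Σσ²ᵢ = 2.31 + 0.72 + 2.56 + 1.69 = 7.28
Sum of off-diagonal covariances = 3.10
σ²_T = 7.28 + 2 × 3.10 = 13.48
α = (k/(k−1))·(1 − Σσ²ᵢ/σ²_T) = (4/3)·(1 − 7.28/13.48) = 0.613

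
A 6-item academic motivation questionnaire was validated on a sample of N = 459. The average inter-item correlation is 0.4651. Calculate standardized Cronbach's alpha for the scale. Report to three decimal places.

Standardized α = k·r̄ / (1 + (k−1)·r̄) = 6 × 0.4651 / (1 + 5 × 0.4651)
  = 2.7906 / 3.3255 = 0.839

α = 0.839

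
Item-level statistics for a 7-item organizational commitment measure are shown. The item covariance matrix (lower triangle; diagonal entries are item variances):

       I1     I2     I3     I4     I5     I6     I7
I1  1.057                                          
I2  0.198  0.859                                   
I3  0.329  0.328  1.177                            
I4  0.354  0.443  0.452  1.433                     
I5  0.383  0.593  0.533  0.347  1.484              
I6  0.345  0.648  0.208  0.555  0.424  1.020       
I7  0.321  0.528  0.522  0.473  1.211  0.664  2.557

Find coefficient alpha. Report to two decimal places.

coefficient alpha = 0.78

Σσᵢ² = 1.057 + 0.859 + 1.177 + 1.433 + 1.484 + 1.020 + 2.557 = 9.587
Sum of off-diagonal covariances = 9.859
Var(T) = 9.587 + 2 × 9.859 = 29.305
α = (k/(k−1))·(1 − Σσᵢ²/Var(T)) = (7/6)·(1 − 9.587/29.305) = 0.78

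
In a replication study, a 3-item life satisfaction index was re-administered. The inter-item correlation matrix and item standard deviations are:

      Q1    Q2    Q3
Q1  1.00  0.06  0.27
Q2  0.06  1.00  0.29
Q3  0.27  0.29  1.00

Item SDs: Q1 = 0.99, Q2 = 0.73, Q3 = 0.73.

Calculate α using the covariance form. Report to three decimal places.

Σσ²ᵢ = 0.99² + 0.73² + 0.73² = 2.0459
Covariances σ_ij = r_ij · s_i · s_j:
  σ(Q1,Q2) = 0.06 × 0.99 × 0.73 = 0.0434
  σ(Q1,Q3) = 0.27 × 0.99 × 0.73 = 0.1951
  σ(Q2,Q3) = 0.29 × 0.73 × 0.73 = 0.1545
σ²_T = Σσ²ᵢ + 2·Σσ_ij = 2.0459 + 2 × 0.3930 = 2.8319
α = (3/2)·(1 − 2.0459/2.8319) = 0.416

α = 0.416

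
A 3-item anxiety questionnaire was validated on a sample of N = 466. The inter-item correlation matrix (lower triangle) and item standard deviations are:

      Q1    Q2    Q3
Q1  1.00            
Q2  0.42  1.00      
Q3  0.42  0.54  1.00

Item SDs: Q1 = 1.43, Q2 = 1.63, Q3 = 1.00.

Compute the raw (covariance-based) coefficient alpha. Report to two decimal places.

α = 0.69

Σσ²ᵢ = 1.43² + 1.63² + 1.00² = 5.7018
Covariances σ_ij = r_ij · s_i · s_j:
  σ(Q1,Q2) = 0.42 × 1.43 × 1.63 = 0.9790
  σ(Q1,Q3) = 0.42 × 1.43 × 1.00 = 0.6006
  σ(Q2,Q3) = 0.54 × 1.63 × 1.00 = 0.8802
σ²_T = Σσ²ᵢ + 2·Σσ_ij = 5.7018 + 2 × 2.4598 = 10.6214
α = (3/2)·(1 − 5.7018/10.6214) = 0.69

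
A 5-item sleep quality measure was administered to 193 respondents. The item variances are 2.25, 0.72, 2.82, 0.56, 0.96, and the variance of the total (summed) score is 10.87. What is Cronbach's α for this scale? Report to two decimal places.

α = 0.41

sum of item variances = 2.25 + 0.72 + 2.82 + 0.56 + 0.96 = 7.31
α = (k/(k−1))·(1 − sum of item variances/σ²_total) = (5/4)·(1 − 7.31/10.87) = 0.41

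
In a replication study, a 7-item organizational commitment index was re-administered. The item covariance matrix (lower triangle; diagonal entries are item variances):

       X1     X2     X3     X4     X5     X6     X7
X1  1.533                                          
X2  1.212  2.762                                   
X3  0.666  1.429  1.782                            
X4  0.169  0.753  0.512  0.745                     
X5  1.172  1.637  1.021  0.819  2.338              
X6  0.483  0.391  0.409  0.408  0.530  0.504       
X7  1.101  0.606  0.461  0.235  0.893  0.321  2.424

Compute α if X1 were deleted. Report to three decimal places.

α = 0.797

Remaining items: X2, X3, X4, X5, X6, X7 (k = 6).
sum of item variances = 2.762 + 1.782 + 0.745 + 2.338 + 0.504 + 2.424 = 10.555
σ²_total = 10.555 + 2 × 10.425 = 31.405
α (item deleted) = (6/5)·(1 − 10.555/31.405) = 0.797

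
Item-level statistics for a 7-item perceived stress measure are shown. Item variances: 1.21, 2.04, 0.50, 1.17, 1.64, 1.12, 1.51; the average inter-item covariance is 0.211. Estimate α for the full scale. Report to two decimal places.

Σσᵢ² = 1.21 + 2.04 + 0.50 + 1.17 + 1.64 + 1.12 + 1.51 = 9.19
Sum of the 21 distinct covariances = 21 × 0.211 = 4.431
Var(T) = Σσᵢ² + 2·Σcov = 9.19 + 2 × 4.431 = 18.052
α = (7/6)·(1 − 9.19/18.052) = 0.57

α = 0.57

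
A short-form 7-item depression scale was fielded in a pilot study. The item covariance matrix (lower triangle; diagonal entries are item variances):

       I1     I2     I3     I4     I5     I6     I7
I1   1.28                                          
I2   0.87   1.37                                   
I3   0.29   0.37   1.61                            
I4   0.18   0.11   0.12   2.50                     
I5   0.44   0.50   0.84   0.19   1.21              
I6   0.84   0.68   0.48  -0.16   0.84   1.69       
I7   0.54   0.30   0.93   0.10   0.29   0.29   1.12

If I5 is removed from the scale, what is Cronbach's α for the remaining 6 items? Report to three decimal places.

Remaining items: I1, I2, I3, I4, I6, I7 (k = 6).
ΣVar(i) = 1.28 + 1.37 + 1.61 + 2.50 + 1.69 + 1.12 = 9.57
total variance = 9.57 + 2 × 5.94 = 21.45
α (item deleted) = (6/5)·(1 − 9.57/21.45) = 0.665

Cronbach's α = 0.665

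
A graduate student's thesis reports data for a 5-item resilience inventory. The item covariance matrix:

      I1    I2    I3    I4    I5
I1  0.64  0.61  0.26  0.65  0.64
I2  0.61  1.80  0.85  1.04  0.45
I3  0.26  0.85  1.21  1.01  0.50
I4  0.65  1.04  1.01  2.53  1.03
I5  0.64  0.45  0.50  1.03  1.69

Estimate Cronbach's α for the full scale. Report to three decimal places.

α = 0.802

Σσ²ᵢ = 0.64 + 1.80 + 1.21 + 2.53 + 1.69 = 7.87
Σ_{i<j} σ_ij = 7.04
σ²_T = 7.87 + 2 × 7.04 = 21.95
α = (k/(k−1))·(1 − Σσ²ᵢ/σ²_T) = (5/4)·(1 − 7.87/21.95) = 0.802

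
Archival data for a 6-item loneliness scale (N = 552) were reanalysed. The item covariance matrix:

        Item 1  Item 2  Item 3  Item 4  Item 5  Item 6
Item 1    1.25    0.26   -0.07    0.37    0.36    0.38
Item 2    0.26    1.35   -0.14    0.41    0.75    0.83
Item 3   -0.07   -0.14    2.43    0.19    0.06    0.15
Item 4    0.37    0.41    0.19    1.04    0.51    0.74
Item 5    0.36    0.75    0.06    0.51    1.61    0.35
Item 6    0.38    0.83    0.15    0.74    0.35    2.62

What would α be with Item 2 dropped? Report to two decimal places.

Remaining items: Item 1, Item 3, Item 4, Item 5, Item 6 (k = 5).
Σσᵢ² = 1.25 + 2.43 + 1.04 + 1.61 + 2.62 = 8.95
σ²_T = 8.95 + 2 × 3.04 = 15.03
α (item deleted) = (5/4)·(1 − 8.95/15.03) = 0.51

α = 0.51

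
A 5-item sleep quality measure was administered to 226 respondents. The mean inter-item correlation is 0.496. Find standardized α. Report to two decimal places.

Standardized α = k·r̄ / (1 + (k−1)·r̄) = 5 × 0.496 / (1 + 4 × 0.496)
  = 2.4800 / 2.9840 = 0.83

α = 0.83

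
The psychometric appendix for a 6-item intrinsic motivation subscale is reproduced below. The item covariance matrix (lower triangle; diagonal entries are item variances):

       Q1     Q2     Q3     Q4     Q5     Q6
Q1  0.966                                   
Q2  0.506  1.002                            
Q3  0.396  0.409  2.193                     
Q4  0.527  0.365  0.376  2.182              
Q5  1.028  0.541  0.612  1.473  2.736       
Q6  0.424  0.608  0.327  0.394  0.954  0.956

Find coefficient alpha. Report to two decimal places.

Σσ²ᵢ = 0.966 + 1.002 + 2.193 + 2.182 + 2.736 + 0.956 = 10.035
Σ_{i<j} σ_ij = 8.940
total variance = 10.035 + 2 × 8.940 = 27.915
α = (k/(k−1))·(1 − Σσ²ᵢ/total variance) = (6/5)·(1 − 10.035/27.915) = 0.77

coefficient alpha = 0.77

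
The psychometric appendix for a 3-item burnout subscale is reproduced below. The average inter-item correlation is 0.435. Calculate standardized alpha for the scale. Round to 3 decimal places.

standardized alpha = 0.698

Standardized α = k·r̄ / (1 + (k−1)·r̄) = 3 × 0.435 / (1 + 2 × 0.435)
  = 1.3050 / 1.8700 = 0.698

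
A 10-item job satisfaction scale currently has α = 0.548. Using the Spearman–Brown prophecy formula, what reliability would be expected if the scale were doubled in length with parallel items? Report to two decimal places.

Length factor m = 2
α' = m·α / (1 + (m−1)·α)
   = 2 × 0.548 / (1 + (2 − 1) × 0.548)
   = 1.0960 / 1.5480 = 0.71

predicted reliability = 0.71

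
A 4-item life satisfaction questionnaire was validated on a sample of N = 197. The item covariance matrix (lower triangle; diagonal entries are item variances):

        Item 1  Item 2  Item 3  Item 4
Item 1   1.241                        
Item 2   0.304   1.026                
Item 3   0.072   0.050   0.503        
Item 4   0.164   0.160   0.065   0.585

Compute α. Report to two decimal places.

α = 0.44

sum of item variances = 1.241 + 1.026 + 0.503 + 0.585 = 3.355
Σ_{i<j} σ_ij = 0.815
σ²_total = 3.355 + 2 × 0.815 = 4.985
α = (k/(k−1))·(1 − sum of item variances/σ²_total) = (4/3)·(1 − 3.355/4.985) = 0.44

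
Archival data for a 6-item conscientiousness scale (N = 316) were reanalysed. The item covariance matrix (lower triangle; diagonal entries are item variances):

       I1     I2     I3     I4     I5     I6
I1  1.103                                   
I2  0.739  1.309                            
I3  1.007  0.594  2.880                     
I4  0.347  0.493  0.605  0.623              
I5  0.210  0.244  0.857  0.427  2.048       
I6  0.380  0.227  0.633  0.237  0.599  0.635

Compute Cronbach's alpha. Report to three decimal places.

Cronbach's alpha = 0.766

Σσᵢ² = 1.103 + 1.309 + 2.880 + 0.623 + 2.048 + 0.635 = 8.598
Σ_{i<j} σ_ij = 7.599
σ²_total = 8.598 + 2 × 7.599 = 23.796
α = (k/(k−1))·(1 − Σσᵢ²/σ²_total) = (6/5)·(1 − 8.598/23.796) = 0.766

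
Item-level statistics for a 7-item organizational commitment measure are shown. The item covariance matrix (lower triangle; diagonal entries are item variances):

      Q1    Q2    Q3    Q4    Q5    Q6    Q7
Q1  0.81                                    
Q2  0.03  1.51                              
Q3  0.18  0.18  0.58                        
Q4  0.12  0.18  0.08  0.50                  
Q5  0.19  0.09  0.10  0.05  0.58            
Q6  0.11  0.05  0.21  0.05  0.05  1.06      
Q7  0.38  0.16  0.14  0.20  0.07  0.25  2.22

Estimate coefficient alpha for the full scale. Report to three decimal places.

coefficient alpha = 0.515

Σσᵢ² = 0.81 + 1.51 + 0.58 + 0.50 + 0.58 + 1.06 + 2.22 = 7.26
Sum of the distinct covariances = 2.87
total variance = 7.26 + 2 × 2.87 = 13.00
α = (k/(k−1))·(1 − Σσᵢ²/total variance) = (7/6)·(1 − 7.26/13.00) = 0.515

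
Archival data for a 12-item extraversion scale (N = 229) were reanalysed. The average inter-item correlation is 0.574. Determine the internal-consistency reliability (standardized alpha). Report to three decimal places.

α = 0.942

Standardized α = k·r̄ / (1 + (k−1)·r̄) = 12 × 0.574 / (1 + 11 × 0.574)
  = 6.8880 / 7.3140 = 0.942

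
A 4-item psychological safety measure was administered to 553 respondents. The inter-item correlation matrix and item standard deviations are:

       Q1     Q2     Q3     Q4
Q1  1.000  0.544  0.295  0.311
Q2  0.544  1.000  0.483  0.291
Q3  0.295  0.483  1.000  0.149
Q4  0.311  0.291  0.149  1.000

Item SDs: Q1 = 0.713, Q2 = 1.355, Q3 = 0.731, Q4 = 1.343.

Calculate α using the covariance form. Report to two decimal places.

Σσ²ᵢ = 0.713² + 1.355² + 0.731² + 1.343² = 4.6824
Covariances σ_ij = r_ij · s_i · s_j:
  σ(Q1,Q2) = 0.544 × 0.713 × 1.355 = 0.5256
  σ(Q1,Q3) = 0.295 × 0.713 × 0.731 = 0.1538
  σ(Q1,Q4) = 0.311 × 0.713 × 1.343 = 0.2978
  σ(Q2,Q3) = 0.483 × 1.355 × 0.731 = 0.4784
  σ(Q2,Q4) = 0.291 × 1.355 × 1.343 = 0.5296
  σ(Q3,Q4) = 0.149 × 0.731 × 1.343 = 0.1463
σ²_T = Σσ²ᵢ + 2·Σσ_ij = 4.6824 + 2 × 2.1315 = 8.9454
α = (4/3)·(1 − 4.6824/8.9454) = 0.64

α = 0.64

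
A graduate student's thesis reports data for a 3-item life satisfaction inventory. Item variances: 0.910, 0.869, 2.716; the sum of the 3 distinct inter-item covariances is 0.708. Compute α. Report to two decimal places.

Σσᵢ² = 0.910 + 0.869 + 2.716 = 4.495
Sum of distinct covariances = 0.708
total variance = Σσᵢ² + 2·Σcov = 4.495 + 2 × 0.708 = 5.911
α = (3/2)·(1 − 4.495/5.911) = 0.36

α = 0.36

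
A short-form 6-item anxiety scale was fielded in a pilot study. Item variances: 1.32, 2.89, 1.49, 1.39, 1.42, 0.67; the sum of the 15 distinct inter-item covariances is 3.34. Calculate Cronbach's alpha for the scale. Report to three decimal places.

α = 0.505

ΣVar(i) = 1.32 + 2.89 + 1.49 + 1.39 + 1.42 + 0.67 = 9.18
Sum of distinct covariances = 3.34
total variance = ΣVar(i) + 2·Σcov = 9.18 + 2 × 3.34 = 15.86
α = (6/5)·(1 − 9.18/15.86) = 0.505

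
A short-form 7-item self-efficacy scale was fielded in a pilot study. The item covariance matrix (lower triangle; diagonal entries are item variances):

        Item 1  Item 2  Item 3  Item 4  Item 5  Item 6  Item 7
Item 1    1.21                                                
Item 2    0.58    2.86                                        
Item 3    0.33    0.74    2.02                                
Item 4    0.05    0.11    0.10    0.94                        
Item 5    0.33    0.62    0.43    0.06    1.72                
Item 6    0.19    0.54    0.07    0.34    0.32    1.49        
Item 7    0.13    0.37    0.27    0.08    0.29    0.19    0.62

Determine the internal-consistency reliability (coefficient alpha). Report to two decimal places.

sum of item variances = 1.21 + 2.86 + 2.02 + 0.94 + 1.72 + 1.49 + 0.62 = 10.86
Σ_{i<j} σ_ij = 6.14
Var(T) = 10.86 + 2 × 6.14 = 23.14
α = (k/(k−1))·(1 − sum of item variances/Var(T)) = (7/6)·(1 − 10.86/23.14) = 0.62

α = 0.62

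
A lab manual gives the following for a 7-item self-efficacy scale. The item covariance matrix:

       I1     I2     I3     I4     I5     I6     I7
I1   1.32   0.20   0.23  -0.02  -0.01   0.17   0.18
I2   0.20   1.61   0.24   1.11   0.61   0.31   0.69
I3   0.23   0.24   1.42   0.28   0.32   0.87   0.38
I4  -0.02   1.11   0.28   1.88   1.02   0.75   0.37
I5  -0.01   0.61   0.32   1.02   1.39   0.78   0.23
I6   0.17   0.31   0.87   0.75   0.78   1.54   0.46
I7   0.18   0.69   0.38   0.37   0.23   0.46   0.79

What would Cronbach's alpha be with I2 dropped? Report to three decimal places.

α = 0.708

Remaining items: I1, I3, I4, I5, I6, I7 (k = 6).
Σσ²ᵢ = 1.32 + 1.42 + 1.88 + 1.39 + 1.54 + 0.79 = 8.34
total variance = 8.34 + 2 × 6.01 = 20.36
α (item deleted) = (6/5)·(1 − 8.34/20.36) = 0.708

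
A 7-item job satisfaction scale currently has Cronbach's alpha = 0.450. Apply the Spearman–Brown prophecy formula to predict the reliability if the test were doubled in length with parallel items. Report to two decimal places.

predicted reliability = 0.62

Length factor m = 2
α' = m·α / (1 + (m−1)·α)
   = 2 × 0.450 / (1 + (2 − 1) × 0.450)
   = 0.9000 / 1.4500 = 0.62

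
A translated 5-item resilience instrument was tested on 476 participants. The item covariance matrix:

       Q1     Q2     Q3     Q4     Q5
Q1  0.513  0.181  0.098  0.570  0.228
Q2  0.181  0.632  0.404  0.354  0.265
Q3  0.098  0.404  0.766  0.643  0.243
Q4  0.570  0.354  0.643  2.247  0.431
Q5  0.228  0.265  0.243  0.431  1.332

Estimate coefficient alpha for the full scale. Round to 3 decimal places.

coefficient alpha = 0.693

ΣVar(i) = 0.513 + 0.632 + 0.766 + 2.247 + 1.332 = 5.490
Sum of off-diagonal covariances = 3.417
total variance = 5.490 + 2 × 3.417 = 12.324
α = (k/(k−1))·(1 − ΣVar(i)/total variance) = (5/4)·(1 − 5.490/12.324) = 0.693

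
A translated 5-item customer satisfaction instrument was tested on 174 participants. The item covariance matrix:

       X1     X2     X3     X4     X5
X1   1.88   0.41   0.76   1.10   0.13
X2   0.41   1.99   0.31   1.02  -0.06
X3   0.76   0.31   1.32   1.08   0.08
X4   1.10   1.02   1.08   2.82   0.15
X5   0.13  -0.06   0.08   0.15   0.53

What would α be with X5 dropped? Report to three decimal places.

Remaining items: X1, X2, X3, X4 (k = 4).
ΣVar(i) = 1.88 + 1.99 + 1.32 + 2.82 = 8.01
σ²_T = 8.01 + 2 × 4.68 = 17.37
α (item deleted) = (4/3)·(1 − 8.01/17.37) = 0.718

α = 0.718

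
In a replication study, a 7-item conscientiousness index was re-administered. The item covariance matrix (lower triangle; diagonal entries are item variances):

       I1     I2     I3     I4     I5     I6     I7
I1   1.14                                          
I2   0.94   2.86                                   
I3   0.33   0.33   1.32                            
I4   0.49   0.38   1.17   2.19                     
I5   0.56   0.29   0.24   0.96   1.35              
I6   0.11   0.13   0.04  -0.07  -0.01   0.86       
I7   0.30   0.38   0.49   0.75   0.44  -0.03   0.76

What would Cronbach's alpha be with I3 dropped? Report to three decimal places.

Remaining items: I1, I2, I4, I5, I6, I7 (k = 6).
sum of item variances = 1.14 + 2.86 + 2.19 + 1.35 + 0.86 + 0.76 = 9.16
σ²_T = 9.16 + 2 × 5.62 = 20.40
α (item deleted) = (6/5)·(1 − 9.16/20.40) = 0.661

α = 0.661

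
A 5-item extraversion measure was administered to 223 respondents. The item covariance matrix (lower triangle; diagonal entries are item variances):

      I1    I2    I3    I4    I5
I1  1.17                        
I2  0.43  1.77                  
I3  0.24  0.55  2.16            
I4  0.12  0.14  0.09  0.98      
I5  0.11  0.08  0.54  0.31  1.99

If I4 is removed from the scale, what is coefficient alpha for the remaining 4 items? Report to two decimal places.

Remaining items: I1, I2, I3, I5 (k = 4).
sum of item variances = 1.17 + 1.77 + 2.16 + 1.99 = 7.09
σ²_T = 7.09 + 2 × 1.95 = 10.99
α (item deleted) = (4/3)·(1 − 7.09/10.99) = 0.47

coefficient alpha = 0.47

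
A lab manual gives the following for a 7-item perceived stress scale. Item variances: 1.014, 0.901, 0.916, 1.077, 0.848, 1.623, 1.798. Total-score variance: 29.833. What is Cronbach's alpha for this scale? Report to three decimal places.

α = 0.847

Σσ²ᵢ = 1.014 + 0.901 + 0.916 + 1.077 + 0.848 + 1.623 + 1.798 = 8.177
α = (k/(k−1))·(1 − Σσ²ᵢ/σ²_T) = (7/6)·(1 − 8.177/29.833) = 0.847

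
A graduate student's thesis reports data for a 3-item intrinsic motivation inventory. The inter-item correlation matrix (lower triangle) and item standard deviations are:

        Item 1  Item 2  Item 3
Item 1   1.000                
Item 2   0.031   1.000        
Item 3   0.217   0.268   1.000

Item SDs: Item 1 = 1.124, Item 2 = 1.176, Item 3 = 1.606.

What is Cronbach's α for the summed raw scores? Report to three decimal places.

α = 0.397

Σσ²ᵢ = 1.124² + 1.176² + 1.606² = 5.2256
Covariances σ_ij = r_ij · s_i · s_j:
  σ(Item 1,Item 2) = 0.031 × 1.124 × 1.176 = 0.0410
  σ(Item 1,Item 3) = 0.217 × 1.124 × 1.606 = 0.3917
  σ(Item 2,Item 3) = 0.268 × 1.176 × 1.606 = 0.5062
σ²_T = Σσ²ᵢ + 2·Σσ_ij = 5.2256 + 2 × 0.9389 = 7.1034
α = (3/2)·(1 − 5.2256/7.1034) = 0.397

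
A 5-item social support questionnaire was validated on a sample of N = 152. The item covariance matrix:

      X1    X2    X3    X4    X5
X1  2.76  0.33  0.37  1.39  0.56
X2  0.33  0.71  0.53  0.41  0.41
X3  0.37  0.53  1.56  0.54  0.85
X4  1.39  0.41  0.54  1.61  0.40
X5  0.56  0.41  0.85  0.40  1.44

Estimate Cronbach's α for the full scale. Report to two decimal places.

ΣVar(i) = 2.76 + 0.71 + 1.56 + 1.61 + 1.44 = 8.08
Sum of the distinct covariances = 5.79
σ²_total = 8.08 + 2 × 5.79 = 19.66
α = (k/(k−1))·(1 − ΣVar(i)/σ²_total) = (5/4)·(1 − 8.08/19.66) = 0.74

Cronbach's α = 0.74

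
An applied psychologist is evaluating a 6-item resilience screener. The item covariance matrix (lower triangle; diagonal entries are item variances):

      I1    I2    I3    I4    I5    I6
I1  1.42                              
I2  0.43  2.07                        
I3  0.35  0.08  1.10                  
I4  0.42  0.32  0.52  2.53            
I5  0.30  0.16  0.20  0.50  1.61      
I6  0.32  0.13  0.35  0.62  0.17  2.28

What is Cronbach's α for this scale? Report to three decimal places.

Cronbach's α = 0.563

ΣVar(i) = 1.42 + 2.07 + 1.10 + 2.53 + 1.61 + 2.28 = 11.01
Sum of off-diagonal covariances = 4.87
σ²_total = 11.01 + 2 × 4.87 = 20.75
α = (k/(k−1))·(1 − ΣVar(i)/σ²_total) = (6/5)·(1 − 11.01/20.75) = 0.563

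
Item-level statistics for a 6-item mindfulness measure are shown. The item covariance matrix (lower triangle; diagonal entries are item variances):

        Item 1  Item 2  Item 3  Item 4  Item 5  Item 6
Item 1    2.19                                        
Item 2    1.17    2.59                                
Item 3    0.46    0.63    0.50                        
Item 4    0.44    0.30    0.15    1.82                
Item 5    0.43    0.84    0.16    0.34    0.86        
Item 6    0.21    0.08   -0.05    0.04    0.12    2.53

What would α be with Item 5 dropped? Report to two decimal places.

Remaining items: Item 1, Item 2, Item 3, Item 4, Item 6 (k = 5).
sum of item variances = 2.19 + 2.59 + 0.50 + 1.82 + 2.53 = 9.63
σ²_total = 9.63 + 2 × 3.43 = 16.49
α (item deleted) = (5/4)·(1 − 9.63/16.49) = 0.52

α = 0.52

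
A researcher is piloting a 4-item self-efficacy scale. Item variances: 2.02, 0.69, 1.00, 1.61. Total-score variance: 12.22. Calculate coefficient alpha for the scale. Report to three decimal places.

Σσ²ᵢ = 2.02 + 0.69 + 1.00 + 1.61 = 5.32
α = (k/(k−1))·(1 − Σσ²ᵢ/σ²_T) = (4/3)·(1 − 5.32/12.22) = 0.753

coefficient alpha = 0.753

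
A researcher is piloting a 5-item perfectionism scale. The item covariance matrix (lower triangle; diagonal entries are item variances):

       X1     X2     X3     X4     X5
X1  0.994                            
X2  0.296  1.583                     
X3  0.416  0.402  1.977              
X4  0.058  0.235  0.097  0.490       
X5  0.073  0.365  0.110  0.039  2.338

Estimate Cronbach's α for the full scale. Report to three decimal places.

α = 0.452

sum of item variances = 0.994 + 1.583 + 1.977 + 0.490 + 2.338 = 7.382
Sum of off-diagonal covariances = 2.091
σ²_total = 7.382 + 2 × 2.091 = 11.564
α = (k/(k−1))·(1 − sum of item variances/σ²_total) = (5/4)·(1 − 7.382/11.564) = 0.452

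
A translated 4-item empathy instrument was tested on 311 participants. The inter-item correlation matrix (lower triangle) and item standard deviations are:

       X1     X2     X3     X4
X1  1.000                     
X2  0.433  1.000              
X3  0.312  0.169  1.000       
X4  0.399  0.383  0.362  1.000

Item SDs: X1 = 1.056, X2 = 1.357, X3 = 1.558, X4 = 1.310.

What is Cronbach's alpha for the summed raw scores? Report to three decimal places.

Cronbach's alpha = 0.658

Σσ²ᵢ = 1.056² + 1.357² + 1.558² + 1.310² = 7.1000
Covariances σ_ij = r_ij · s_i · s_j:
  σ(X1,X2) = 0.433 × 1.056 × 1.357 = 0.6205
  σ(X1,X3) = 0.312 × 1.056 × 1.558 = 0.5133
  σ(X1,X4) = 0.399 × 1.056 × 1.310 = 0.5520
  σ(X2,X3) = 0.169 × 1.357 × 1.558 = 0.3573
  σ(X2,X4) = 0.383 × 1.357 × 1.310 = 0.6808
  σ(X3,X4) = 0.362 × 1.558 × 1.310 = 0.7388
σ²_T = Σσ²ᵢ + 2·Σσ_ij = 7.1000 + 2 × 3.4627 = 14.0254
α = (4/3)·(1 − 7.1000/14.0254) = 0.658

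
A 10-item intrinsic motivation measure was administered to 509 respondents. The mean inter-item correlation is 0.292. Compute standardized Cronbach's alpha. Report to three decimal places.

Standardized α = k·r̄ / (1 + (k−1)·r̄) = 10 × 0.292 / (1 + 9 × 0.292)
  = 2.9200 / 3.6280 = 0.805

α = 0.805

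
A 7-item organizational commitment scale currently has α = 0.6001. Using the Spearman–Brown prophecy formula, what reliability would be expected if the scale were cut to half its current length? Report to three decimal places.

predicted reliability = 0.429

Length factor m = 1/2
α' = m·α / (1 − (1−m)·α)
   = 1/2 × 0.6001 / (1 − (1 − 1/2) × 0.6001)
   = 0.3000 / 0.7000 = 0.429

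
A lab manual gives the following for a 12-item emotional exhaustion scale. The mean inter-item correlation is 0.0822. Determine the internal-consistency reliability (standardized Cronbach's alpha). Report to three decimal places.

α = 0.518

Standardized α = k·r̄ / (1 + (k−1)·r̄) = 12 × 0.0822 / (1 + 11 × 0.0822)
  = 0.9864 / 1.9042 = 0.518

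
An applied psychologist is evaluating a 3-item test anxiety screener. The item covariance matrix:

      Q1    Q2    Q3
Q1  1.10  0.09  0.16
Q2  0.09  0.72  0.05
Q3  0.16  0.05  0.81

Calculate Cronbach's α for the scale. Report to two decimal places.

ΣVar(i) = 1.10 + 0.72 + 0.81 = 2.63
Sum of the distinct covariances = 0.30
Var(T) = 2.63 + 2 × 0.30 = 3.23
α = (k/(k−1))·(1 − ΣVar(i)/Var(T)) = (3/2)·(1 − 2.63/3.23) = 0.28

Cronbach's α = 0.28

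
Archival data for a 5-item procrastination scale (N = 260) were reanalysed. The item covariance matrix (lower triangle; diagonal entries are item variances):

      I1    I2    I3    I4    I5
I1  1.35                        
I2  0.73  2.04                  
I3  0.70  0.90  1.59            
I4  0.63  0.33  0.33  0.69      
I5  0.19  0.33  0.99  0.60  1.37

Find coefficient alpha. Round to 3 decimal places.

Σσ²ᵢ = 1.35 + 2.04 + 1.59 + 0.69 + 1.37 = 7.04
Sum of off-diagonal covariances = 5.73
σ²_T = 7.04 + 2 × 5.73 = 18.50
α = (k/(k−1))·(1 − Σσ²ᵢ/σ²_T) = (5/4)·(1 − 7.04/18.50) = 0.774

α = 0.774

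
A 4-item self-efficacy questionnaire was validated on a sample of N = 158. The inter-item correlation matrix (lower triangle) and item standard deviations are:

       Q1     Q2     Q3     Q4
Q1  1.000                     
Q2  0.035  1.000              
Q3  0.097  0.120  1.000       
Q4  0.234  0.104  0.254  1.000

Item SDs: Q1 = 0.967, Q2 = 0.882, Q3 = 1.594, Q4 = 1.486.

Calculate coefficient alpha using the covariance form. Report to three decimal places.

Σσ²ᵢ = 0.967² + 0.882² + 1.594² + 1.486² = 6.4620
Covariances σ_ij = r_ij · s_i · s_j:
  σ(Q1,Q2) = 0.035 × 0.967 × 0.882 = 0.0299
  σ(Q1,Q3) = 0.097 × 0.967 × 1.594 = 0.1495
  σ(Q1,Q4) = 0.234 × 0.967 × 1.486 = 0.3362
  σ(Q2,Q3) = 0.120 × 0.882 × 1.594 = 0.1687
  σ(Q2,Q4) = 0.104 × 0.882 × 1.486 = 0.1363
  σ(Q3,Q4) = 0.254 × 1.594 × 1.486 = 0.6016
σ²_T = Σσ²ᵢ + 2·Σσ_ij = 6.4620 + 2 × 1.4222 = 9.3064
α = (4/3)·(1 − 6.4620/9.3064) = 0.408

α = 0.408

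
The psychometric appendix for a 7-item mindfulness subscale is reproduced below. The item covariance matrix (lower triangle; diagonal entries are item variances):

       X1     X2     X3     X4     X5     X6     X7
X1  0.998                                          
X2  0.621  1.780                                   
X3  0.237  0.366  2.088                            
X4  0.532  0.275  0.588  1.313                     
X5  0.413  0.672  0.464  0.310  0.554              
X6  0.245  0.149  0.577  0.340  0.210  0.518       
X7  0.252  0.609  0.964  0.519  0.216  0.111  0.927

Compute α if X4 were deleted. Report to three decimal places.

Remaining items: X1, X2, X3, X5, X6, X7 (k = 6).
Σσᵢ² = 0.998 + 1.780 + 2.088 + 0.554 + 0.518 + 0.927 = 6.865
σ²_T = 6.865 + 2 × 6.106 = 19.077
α (item deleted) = (6/5)·(1 − 6.865/19.077) = 0.768

α = 0.768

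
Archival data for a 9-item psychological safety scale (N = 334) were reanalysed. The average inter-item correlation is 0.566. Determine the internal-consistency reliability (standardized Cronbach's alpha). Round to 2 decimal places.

Standardized α = k·r̄ / (1 + (k−1)·r̄) = 9 × 0.566 / (1 + 8 × 0.566)
  = 5.0940 / 5.5280 = 0.92

standardized Cronbach's alpha = 0.92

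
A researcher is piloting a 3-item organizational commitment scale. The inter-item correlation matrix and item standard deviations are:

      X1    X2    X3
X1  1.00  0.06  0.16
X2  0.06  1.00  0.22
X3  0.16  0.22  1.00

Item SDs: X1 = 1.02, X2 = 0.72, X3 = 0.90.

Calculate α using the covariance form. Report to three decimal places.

α = 0.330

Σσ²ᵢ = 1.02² + 0.72² + 0.90² = 2.3688
Covariances σ_ij = r_ij · s_i · s_j:
  σ(X1,X2) = 0.06 × 1.02 × 0.72 = 0.0441
  σ(X1,X3) = 0.16 × 1.02 × 0.90 = 0.1469
  σ(X2,X3) = 0.22 × 0.72 × 0.90 = 0.1426
σ²_T = Σσ²ᵢ + 2·Σσ_ij = 2.3688 + 2 × 0.3336 = 3.0360
α = (3/2)·(1 − 2.3688/3.0360) = 0.330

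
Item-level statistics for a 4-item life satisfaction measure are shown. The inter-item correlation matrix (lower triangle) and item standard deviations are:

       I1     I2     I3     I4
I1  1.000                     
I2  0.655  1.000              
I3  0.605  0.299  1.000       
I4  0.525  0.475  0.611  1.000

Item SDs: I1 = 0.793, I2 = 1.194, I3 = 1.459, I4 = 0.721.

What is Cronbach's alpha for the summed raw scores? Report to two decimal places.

Σσ²ᵢ = 0.793² + 1.194² + 1.459² + 0.721² = 4.7030
Covariances σ_ij = r_ij · s_i · s_j:
  σ(I1,I2) = 0.655 × 0.793 × 1.194 = 0.6202
  σ(I1,I3) = 0.605 × 0.793 × 1.459 = 0.7000
  σ(I1,I4) = 0.525 × 0.793 × 0.721 = 0.3002
  σ(I2,I3) = 0.299 × 1.194 × 1.459 = 0.5209
  σ(I2,I4) = 0.475 × 1.194 × 0.721 = 0.4089
  σ(I3,I4) = 0.611 × 1.459 × 0.721 = 0.6427
σ²_T = Σσ²ᵢ + 2·Σσ_ij = 4.7030 + 2 × 3.1929 = 11.0888
α = (4/3)·(1 − 4.7030/11.0888) = 0.77

α = 0.77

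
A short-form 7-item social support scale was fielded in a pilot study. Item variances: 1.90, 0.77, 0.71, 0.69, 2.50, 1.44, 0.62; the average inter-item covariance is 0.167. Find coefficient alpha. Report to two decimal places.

coefficient alpha = 0.52

ΣVar(i) = 1.90 + 0.77 + 0.71 + 0.69 + 2.50 + 1.44 + 0.62 = 8.63
Sum of the 21 distinct covariances = 21 × 0.167 = 3.507
total variance = ΣVar(i) + 2·Σcov = 8.63 + 2 × 3.507 = 15.644
α = (7/6)·(1 − 8.63/15.644) = 0.52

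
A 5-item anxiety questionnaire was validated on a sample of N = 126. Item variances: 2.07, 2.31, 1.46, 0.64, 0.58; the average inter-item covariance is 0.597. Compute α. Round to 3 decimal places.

α = 0.786

Σσᵢ² = 2.07 + 2.31 + 1.46 + 0.64 + 0.58 = 7.06
Sum of the 10 distinct covariances = 10 × 0.597 = 5.970
total variance = Σσᵢ² + 2·Σcov = 7.06 + 2 × 5.970 = 19.000
α = (5/4)·(1 − 7.06/19.000) = 0.786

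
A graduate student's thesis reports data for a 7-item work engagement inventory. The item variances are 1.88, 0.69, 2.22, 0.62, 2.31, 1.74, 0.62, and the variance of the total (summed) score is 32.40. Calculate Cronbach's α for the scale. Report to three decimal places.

Cronbach's α = 0.804

Σσ²ᵢ = 1.88 + 0.69 + 2.22 + 0.62 + 2.31 + 1.74 + 0.62 = 10.08
α = (k/(k−1))·(1 − Σσ²ᵢ/Var(T)) = (7/6)·(1 − 10.08/32.40) = 0.804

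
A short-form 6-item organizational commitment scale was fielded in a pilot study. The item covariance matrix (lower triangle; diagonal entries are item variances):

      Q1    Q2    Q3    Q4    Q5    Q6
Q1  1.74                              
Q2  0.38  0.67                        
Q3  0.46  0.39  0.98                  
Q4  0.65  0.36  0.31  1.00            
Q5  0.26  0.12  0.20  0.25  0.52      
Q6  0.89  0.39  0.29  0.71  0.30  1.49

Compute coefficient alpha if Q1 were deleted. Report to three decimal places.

Remaining items: Q2, Q3, Q4, Q5, Q6 (k = 5).
sum of item variances = 0.67 + 0.98 + 1.00 + 0.52 + 1.49 = 4.66
σ²_T = 4.66 + 2 × 3.32 = 11.30
α (item deleted) = (5/4)·(1 − 4.66/11.30) = 0.735

coefficient alpha = 0.735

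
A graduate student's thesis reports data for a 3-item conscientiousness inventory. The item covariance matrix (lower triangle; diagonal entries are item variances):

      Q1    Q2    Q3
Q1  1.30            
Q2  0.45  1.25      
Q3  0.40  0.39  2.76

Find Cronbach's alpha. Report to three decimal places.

ΣVar(i) = 1.30 + 1.25 + 2.76 = 5.31
Sum of the distinct covariances = 1.24
σ²_T = 5.31 + 2 × 1.24 = 7.79
α = (k/(k−1))·(1 − ΣVar(i)/σ²_T) = (3/2)·(1 − 5.31/7.79) = 0.478

α = 0.478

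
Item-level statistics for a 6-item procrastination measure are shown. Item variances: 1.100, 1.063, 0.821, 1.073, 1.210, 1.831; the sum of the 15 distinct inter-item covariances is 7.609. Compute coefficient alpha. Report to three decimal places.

α = 0.818

Σσ²ᵢ = 1.100 + 1.063 + 0.821 + 1.073 + 1.210 + 1.831 = 7.098
Sum of distinct covariances = 7.609
σ²_total = Σσ²ᵢ + 2·Σcov = 7.098 + 2 × 7.609 = 22.316
α = (6/5)·(1 − 7.098/22.316) = 0.818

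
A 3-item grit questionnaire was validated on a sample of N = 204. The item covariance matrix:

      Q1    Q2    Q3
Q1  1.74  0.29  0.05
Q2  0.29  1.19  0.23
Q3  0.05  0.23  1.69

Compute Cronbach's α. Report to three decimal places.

α = 0.297

sum of item variances = 1.74 + 1.19 + 1.69 = 4.62
Σ_{i<j} σ_ij = 0.57
Var(T) = 4.62 + 2 × 0.57 = 5.76
α = (k/(k−1))·(1 − sum of item variances/Var(T)) = (3/2)·(1 − 4.62/5.76) = 0.297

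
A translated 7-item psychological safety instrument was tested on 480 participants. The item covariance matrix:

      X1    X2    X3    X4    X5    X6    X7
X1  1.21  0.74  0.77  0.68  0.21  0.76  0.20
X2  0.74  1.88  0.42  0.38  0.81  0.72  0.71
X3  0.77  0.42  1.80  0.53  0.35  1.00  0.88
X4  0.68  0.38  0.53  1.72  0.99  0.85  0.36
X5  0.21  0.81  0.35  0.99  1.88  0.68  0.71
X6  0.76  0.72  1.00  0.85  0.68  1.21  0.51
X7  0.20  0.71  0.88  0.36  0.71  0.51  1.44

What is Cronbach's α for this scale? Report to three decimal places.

α = 0.822

Σσ²ᵢ = 1.21 + 1.88 + 1.80 + 1.72 + 1.88 + 1.21 + 1.44 = 11.14
Σ_{i<j} σ_ij = 13.26
σ²_total = 11.14 + 2 × 13.26 = 37.66
α = (k/(k−1))·(1 − Σσ²ᵢ/σ²_total) = (7/6)·(1 − 11.14/37.66) = 0.822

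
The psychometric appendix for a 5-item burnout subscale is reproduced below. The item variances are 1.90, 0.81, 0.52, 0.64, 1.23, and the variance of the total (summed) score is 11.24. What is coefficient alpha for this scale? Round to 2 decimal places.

coefficient alpha = 0.68

sum of item variances = 1.90 + 0.81 + 0.52 + 0.64 + 1.23 = 5.10
α = (k/(k−1))·(1 − sum of item variances/σ²_T) = (5/4)·(1 − 5.10/11.24) = 0.68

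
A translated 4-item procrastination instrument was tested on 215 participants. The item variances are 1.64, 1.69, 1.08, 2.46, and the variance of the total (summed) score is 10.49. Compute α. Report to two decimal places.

α = 0.46

sum of item variances = 1.64 + 1.69 + 1.08 + 2.46 = 6.87
α = (k/(k−1))·(1 − sum of item variances/Var(T)) = (4/3)·(1 − 6.87/10.49) = 0.46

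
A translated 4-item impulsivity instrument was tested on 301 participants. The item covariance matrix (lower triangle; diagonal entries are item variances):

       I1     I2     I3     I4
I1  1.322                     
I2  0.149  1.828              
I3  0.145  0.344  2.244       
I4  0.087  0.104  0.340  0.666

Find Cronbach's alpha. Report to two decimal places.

α = 0.37

sum of item variances = 1.322 + 1.828 + 2.244 + 0.666 = 6.060
Sum of the distinct covariances = 1.169
σ²_T = 6.060 + 2 × 1.169 = 8.398
α = (k/(k−1))·(1 − sum of item variances/σ²_T) = (4/3)·(1 − 6.060/8.398) = 0.37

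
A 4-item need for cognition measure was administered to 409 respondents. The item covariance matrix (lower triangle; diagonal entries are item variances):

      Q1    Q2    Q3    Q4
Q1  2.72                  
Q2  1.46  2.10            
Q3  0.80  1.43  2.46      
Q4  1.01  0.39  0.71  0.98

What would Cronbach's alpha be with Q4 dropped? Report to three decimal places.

α = 0.755

Remaining items: Q1, Q2, Q3 (k = 3).
ΣVar(i) = 2.72 + 2.10 + 2.46 = 7.28
total variance = 7.28 + 2 × 3.69 = 14.66
α (item deleted) = (3/2)·(1 − 7.28/14.66) = 0.755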